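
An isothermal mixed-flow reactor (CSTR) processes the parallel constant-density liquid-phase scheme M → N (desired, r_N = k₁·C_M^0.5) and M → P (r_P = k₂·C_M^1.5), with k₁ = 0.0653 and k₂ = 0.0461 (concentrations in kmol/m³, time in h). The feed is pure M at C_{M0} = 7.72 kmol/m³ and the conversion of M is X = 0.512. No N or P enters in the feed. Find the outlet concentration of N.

1.08 kmol/m³

Exit C_M = C_{M0}(1−X) = 7.72×0.488 = 3.767 kmol/m³.
In a CSTR the entire volume is at exit conditions, so r_N = 0.0653×3.767^0.5 = 0.1267 and r_P = 0.0461×3.767^1.5 = 0.3371.
Fraction of consumed M going to N: r_N/(r_N+r_P) = 0.2733.
C_N = 0.2733·C_{M0}·X = 0.2733×7.72×0.512 = 1.08 kmol/m³.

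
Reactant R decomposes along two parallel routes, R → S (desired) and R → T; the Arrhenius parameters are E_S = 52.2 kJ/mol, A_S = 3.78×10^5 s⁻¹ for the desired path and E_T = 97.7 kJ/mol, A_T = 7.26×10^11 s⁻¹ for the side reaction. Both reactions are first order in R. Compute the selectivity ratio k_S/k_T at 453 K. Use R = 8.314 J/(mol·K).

0.0919

Since both paths have the same order in R, the concentration cancels and S_{S/T} = k_S/k_T = (A_S/A_T)·exp[(E_T−E_S)/(RT)].
(E_T−E_S)/(RT) = (97.7−52.2)×10³/(8.314×453) = 45500/3766 = 12.08.
k_S/k_T = (3.78×10^5/7.26×10^11)·exp(12.08) = 5.207×10^-7 × 1.765×10^5 = 0.0919.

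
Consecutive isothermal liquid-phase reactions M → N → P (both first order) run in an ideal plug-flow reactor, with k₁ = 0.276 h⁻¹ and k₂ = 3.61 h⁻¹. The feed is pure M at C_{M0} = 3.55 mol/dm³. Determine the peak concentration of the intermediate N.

0.219 mol/dm³

At the optimum, C_{N,max}/C_{M0} = (k₁/k₂)^[k₂/(k₂−k₁)].
= (0.276/3.61)^(3.61/(3.61−0.276)) = (0.07645)^(1.083) = 0.06180.
C_{N,max} = 0.06180×3.55 = 0.219 mol/dm³.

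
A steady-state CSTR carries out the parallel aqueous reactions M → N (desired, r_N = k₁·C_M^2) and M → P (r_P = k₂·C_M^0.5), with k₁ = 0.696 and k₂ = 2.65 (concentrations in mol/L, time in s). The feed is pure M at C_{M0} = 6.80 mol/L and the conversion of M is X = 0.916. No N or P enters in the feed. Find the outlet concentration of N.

0.634 mol/L

Exit C_M = C_{M0}(1−X) = 6.80×0.0840 = 0.5712 mol/L.
In a CSTR the entire volume is at exit conditions, so r_N = 0.696×0.5712^2 = 0.2271 and r_P = 2.65×0.5712^0.5 = 2.003.
Fraction of consumed M going to N: r_N/(r_N+r_P) = 0.1018.
C_N = 0.1018·C_{M0}·X = 0.1018×6.80×0.916 = 0.634 mol/L.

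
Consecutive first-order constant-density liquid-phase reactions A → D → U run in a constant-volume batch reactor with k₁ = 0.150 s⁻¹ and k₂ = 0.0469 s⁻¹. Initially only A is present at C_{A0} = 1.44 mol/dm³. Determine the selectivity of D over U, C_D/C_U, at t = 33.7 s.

For first-order series with pure A initially, C_D(t) = k₁C_{A0}/(k₂−k₁)·(e^(−k₁t) − e^(−k₂t)).
e^(−k₁t) = e^(−0.150×33.7) = e^(−5.055) = 0.006377; e^(−k₂t) = e^(−1.581) = 0.2059.
C_D = 0.150×1.44/(0.0469−0.150) × (0.006377−0.2059) = (-2.095)×(-0.1995) = 0.4179 mol/dm³.
C_A = C_{A0}e^(−k₁t) = 0.009183 mol/dm³, so C_U = C_{A0}−C_A−C_D = 1.013 mol/dm³; C_D/C_U = 0.413.

0.413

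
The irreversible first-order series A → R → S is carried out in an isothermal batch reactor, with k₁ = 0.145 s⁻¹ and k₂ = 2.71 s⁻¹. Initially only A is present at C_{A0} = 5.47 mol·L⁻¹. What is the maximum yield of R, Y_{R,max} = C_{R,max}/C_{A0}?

0.0453

Evaluating C_R at t_opt = ln(k₂/k₁)/(k₂−k₁) gives C_{R,max}/C_{A0} = (k₁/k₂)^[k₂/(k₂−k₁)].
= (0.145/2.71)^(2.71/(2.71−0.145)) = (0.05351)^(1.057) = 0.04534.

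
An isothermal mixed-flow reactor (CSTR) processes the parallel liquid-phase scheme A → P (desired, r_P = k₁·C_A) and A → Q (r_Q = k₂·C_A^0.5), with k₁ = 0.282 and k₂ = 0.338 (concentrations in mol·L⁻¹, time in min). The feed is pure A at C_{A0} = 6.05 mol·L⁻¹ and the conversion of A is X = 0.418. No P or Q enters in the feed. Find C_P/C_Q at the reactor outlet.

1.57

Exit C_A = C_{A0}(1−X) = 6.05×0.582 = 3.521 mol·L⁻¹.
A CSTR operates uniformly at the exit composition, giving r_P = 0.9930 and r_Q = 0.6342 (each k·C_A^n at C_A = 3.521).
Overall selectivity = C_P/C_Q = r_Pτ/(r_Qτ) = r_P/r_Q = 1.57.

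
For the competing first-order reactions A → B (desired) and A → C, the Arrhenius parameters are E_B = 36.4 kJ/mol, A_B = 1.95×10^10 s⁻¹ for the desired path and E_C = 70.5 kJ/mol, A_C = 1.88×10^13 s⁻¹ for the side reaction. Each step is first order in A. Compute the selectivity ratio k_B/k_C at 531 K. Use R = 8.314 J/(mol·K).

k_B/k_C = (A_B/A_C)·exp[−(E_B−E_C)/(RT)] = (A_B/A_C)·exp[(E_C−E_B)/(RT)].
(E_C−E_B)/(RT) = (70.5−36.4)×10³/(8.314×531) = 34100/4415 = 7.724.
k_B/k_C = (1.95×10^10/1.88×10^13)·exp(7.724) = 0.001037 × 2262 = 2.35.
Since E_B < E_C, lowering the temperature improves selectivity toward B.

2.35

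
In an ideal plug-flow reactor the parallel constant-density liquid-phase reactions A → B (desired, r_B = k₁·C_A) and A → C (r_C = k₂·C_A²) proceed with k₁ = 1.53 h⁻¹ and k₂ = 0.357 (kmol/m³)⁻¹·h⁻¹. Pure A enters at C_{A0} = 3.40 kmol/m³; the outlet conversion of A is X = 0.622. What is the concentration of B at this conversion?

C_A = C_{A0}(1−X) = 1.285 kmol/m³.
Along a PFR/batch, dC_B/dC_A = −r_B/(r_B+r_C) = −k₁/(k₁+k₂·C_A).
Integrating from C_{A0} to C_A: C_B = (1.53/0.357)·ln[(1.53+0.357·3.40)/(1.53+0.357·1.29)] = 4.286·ln(2.744/1.989) = 1.379 kmol/m³.

1.38 kmol/m³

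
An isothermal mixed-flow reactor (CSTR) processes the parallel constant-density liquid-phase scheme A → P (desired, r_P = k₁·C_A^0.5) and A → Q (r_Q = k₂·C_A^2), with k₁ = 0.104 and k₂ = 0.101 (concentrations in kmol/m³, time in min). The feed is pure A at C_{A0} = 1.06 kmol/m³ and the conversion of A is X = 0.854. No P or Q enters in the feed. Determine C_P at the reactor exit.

0.855 kmol/m³

Exit C_A = C_{A0}(1−X) = 1.06×0.146 = 0.1548 kmol/m³.
In a CSTR the entire volume is at exit conditions, so r_P = 0.104×0.1548^0.5 = 0.04091 and r_Q = 0.101×0.1548^2 = 0.002419.
Fraction of consumed A going to P: r_P/(r_P+r_Q) = 0.9442.
C_P = 0.9442·C_{A0}·X = 0.9442×1.06×0.854 = 0.855 kmol/m³.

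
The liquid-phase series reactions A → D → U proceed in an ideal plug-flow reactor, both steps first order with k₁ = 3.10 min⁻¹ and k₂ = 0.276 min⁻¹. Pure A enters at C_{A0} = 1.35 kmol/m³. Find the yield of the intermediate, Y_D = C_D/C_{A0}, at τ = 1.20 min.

For first-order series with pure A initially, C_D(τ) = k₁C_{A0}/(k₂−k₁)·(e^(−k₁τ) − e^(−k₂τ)).
e^(−k₁τ) = e^(−3.10×1.20) = e^(−3.720) = 0.02423; e^(−k₂τ) = e^(−0.3312) = 0.7181.
C_D = 3.10×1.35/(0.276−3.10) × (0.02423−0.7181) = (-1.482)×(-0.6938) = 1.028 kmol/m³.
Y_D = C_D/C_{A0} = 1.028/1.35 = 0.762.

0.762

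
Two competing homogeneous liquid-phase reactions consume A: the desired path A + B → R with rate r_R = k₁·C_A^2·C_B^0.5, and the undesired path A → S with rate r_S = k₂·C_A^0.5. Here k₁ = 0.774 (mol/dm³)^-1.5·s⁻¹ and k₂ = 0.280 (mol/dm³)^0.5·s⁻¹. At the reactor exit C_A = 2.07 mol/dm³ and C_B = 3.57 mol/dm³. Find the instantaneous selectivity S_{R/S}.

15.6

S_{R/S} = r_R/r_S = (k₁·C_A^2·C_B^0.5)/(k₂·C_A^0.5) = (k₁/k₂)·C_A^1.5·C_B^0.5.
= (0.774×2.070^2×3.570^0.5) / (0.280×2.070^0.5) = 6.266/0.4028 = 15.6.
Since the desired path is higher order in A, keeping C_A high (PFR or concentrated feed) favours R.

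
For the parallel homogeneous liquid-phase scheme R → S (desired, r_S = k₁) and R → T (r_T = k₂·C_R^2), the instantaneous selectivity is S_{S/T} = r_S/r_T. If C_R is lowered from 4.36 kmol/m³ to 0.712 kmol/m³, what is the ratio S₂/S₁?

S_{S/T} = (k₁/k₂)·C_R^-2, so S₂/S₁ = (C_{R,2}/C_{R,1})^-2.
= (0.712/4.36)^(-2) = (0.1633)^(-2) = 37.5.
Selectivity toward S rises as C_R falls — low-concentration operation is favoured.

37.5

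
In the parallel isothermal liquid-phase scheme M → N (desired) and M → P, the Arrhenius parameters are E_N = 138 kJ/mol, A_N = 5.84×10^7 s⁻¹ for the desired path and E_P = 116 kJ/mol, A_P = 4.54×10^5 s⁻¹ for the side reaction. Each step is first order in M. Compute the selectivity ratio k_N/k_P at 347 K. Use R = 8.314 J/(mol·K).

k_N/k_P = (A_N/A_P)·exp[−(E_N−E_P)/(RT)] = (A_N/A_P)·exp[(E_P−E_N)/(RT)].
(E_P−E_N)/(RT) = (116−138)×10³/(8.314×347) = -22000/2885 = -7.626.
k_N/k_P = (5.84×10^7/4.54×10^5)·exp(-7.626) = 128.6 × 4.877×10^-4 = 0.0627.

0.0627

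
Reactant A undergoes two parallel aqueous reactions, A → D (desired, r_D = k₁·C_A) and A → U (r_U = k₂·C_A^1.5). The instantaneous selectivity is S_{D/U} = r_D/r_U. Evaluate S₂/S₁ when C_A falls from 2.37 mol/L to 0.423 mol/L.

S_{D/U} = (k₁/k₂)·C_A^-0.5, so S₂/S₁ = (C_{A,2}/C_{A,1})^-0.5.
= (0.423/2.37)^(-0.5) = (0.1785)^(-0.5) = 2.37.
Selectivity toward D rises as C_A falls — low-concentration operation is favoured.

2.37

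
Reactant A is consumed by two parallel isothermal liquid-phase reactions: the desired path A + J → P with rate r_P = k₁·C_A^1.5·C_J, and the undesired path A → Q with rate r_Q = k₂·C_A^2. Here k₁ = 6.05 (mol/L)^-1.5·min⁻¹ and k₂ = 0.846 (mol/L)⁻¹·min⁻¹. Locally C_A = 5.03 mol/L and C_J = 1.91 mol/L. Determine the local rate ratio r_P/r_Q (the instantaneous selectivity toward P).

6.09

S_{P/Q} = r_P/r_Q = (k₁·C_A^1.5·C_J)/(k₂·C_A^2) = (k₁/k₂)·C_A^-0.5·C_J.
= (6.05×5.030^1.5×1.910) / (0.846×5.030^2) = 130.4/21.40 = 6.09.
The undesired path is higher order in A, so low C_A (CSTR or dilute feed) favours P.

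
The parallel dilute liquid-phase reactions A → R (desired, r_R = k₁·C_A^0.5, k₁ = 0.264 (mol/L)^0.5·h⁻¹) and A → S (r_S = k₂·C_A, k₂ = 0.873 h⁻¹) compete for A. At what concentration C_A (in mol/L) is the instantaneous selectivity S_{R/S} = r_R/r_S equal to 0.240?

S_{R/S} = (k₁/k₂)·C_A^-0.5 ⇒ C_A = (S·k₂/k₁)^(-2).
= (0.240×0.873/0.264)^(-2) = (0.7936)^(-2) = 1.59 mol/L.

1.59 mol/L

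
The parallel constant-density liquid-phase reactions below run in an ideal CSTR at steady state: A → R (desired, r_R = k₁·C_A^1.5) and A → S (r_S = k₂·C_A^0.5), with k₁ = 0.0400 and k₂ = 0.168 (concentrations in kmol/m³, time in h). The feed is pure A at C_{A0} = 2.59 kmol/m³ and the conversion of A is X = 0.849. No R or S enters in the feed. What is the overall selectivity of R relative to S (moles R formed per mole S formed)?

0.0931

Exit C_A = C_{A0}(1−X) = 2.59×0.151 = 0.3911 kmol/m³.
In a CSTR the entire volume is at exit conditions, so r_R = 0.0400×0.3911^1.5 = 0.009783 and r_S = 0.168×0.3911^0.5 = 0.1051.
Overall selectivity = C_R/C_S = r_Rτ/(r_Sτ) = r_R/r_S = 0.0931.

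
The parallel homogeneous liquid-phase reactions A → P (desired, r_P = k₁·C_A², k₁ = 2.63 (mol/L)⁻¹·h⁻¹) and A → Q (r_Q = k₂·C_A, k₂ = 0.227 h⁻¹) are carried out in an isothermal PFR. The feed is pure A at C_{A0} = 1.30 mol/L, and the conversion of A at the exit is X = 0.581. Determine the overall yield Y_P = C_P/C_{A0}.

C_A = C_{A0}(1−X) = 0.5447 mol/L.
Along a PFR/batch, dC_Q/dC_A = −r_Q/(r_P+r_Q) = −k₂/(k₂+k₁·C_A).
Integrating from C_{A0} to C_A: C_Q = (0.227/2.63)·ln[(0.227+2.63·1.30)/(0.227+2.63·0.545)] = 0.08631·ln(3.646/1.660) = 0.06793 mol/L.
Then C_P = (C_{A0}−C_A) − C_Q = 0.7553 − 0.06793 = 0.6874 mol/L.
Y_P = C_P/C_{A0} = 0.6874/1.30 = 0.529.

0.529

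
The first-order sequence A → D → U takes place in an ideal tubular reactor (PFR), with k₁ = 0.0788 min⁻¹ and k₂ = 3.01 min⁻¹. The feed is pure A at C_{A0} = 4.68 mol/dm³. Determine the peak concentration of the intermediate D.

0.111 mol/dm³

Evaluating C_D at τ_opt = ln(k₂/k₁)/(k₂−k₁) gives C_{D,max}/C_{A0} = (k₁/k₂)^[k₂/(k₂−k₁)].
= (0.0788/3.01)^(3.01/(3.01−0.0788)) = (0.02618)^(1.027) = 0.02374.
C_{D,max} = 0.02374×4.68 = 0.111 mol/dm³.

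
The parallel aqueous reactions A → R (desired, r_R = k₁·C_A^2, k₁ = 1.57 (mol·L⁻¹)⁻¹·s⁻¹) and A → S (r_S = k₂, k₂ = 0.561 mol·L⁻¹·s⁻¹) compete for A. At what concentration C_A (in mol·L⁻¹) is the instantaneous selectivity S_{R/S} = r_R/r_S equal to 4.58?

S_{R/S} = (k₁/k₂)·C_A^2 ⇒ C_A = (S·k₂/k₁)^(0.5).
= (4.58×0.561/1.57)^(0.5) = (1.637)^(0.5) = 1.28 mol·L⁻¹.

1.28 mol·L⁻¹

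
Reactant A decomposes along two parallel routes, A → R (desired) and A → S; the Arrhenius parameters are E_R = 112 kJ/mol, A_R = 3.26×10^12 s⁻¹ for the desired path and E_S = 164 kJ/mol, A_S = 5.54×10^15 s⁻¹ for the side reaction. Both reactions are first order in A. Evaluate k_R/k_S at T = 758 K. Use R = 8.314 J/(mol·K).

With equal orders, S_{R/S} = k_R/k_S = (A_R/A_S)·exp[(E_S−E_R)/(RT)].
(E_S−E_R)/(RT) = (164−112)×10³/(8.314×758) = 52000/6302 = 8.251.
k_R/k_S = (3.26×10^12/5.54×10^15)·exp(8.251) = 5.884×10^-4 × 3833 = 2.26.

2.26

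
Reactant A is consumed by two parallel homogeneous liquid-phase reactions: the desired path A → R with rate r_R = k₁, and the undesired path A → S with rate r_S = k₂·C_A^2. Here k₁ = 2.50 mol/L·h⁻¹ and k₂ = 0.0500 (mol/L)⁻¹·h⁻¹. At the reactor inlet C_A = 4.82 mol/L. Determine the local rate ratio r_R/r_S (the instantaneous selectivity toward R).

2.15

S_{R/S} = r_R/r_S = (k₁)/(k₂·C_A^2) = (k₁/k₂)·C_A^-2.
= (2.50) / (0.0500×4.820^2) = 2.500/1.162 = 2.15.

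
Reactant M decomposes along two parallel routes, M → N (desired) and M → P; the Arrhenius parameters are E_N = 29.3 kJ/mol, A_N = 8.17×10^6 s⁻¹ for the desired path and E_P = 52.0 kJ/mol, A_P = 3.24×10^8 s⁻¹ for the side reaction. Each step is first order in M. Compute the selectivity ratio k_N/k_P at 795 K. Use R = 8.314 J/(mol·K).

0.782

With equal orders, S_{N/P} = k_N/k_P = (A_N/A_P)·exp[(E_P−E_N)/(RT)].
(E_P−E_N)/(RT) = (52.0−29.3)×10³/(8.314×795) = 22700/6610 = 3.434.
k_N/k_P = (8.17×10^6/3.24×10^8)·exp(3.434) = 0.02522 × 31.01 = 0.782.
Since E_N < E_P, lowering the temperature improves selectivity toward N.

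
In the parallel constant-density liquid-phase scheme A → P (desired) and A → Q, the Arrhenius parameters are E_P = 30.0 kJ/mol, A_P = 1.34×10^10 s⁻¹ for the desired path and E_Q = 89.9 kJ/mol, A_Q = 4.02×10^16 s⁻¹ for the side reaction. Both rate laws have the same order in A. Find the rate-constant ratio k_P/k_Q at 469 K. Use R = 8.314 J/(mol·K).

k_P/k_Q = (A_P/A_Q)·exp[−(E_P−E_Q)/(RT)] = (A_P/A_Q)·exp[(E_Q−E_P)/(RT)].
(E_Q−E_P)/(RT) = (89.9−30.0)×10³/(8.314×469) = 59900/3899 = 15.36.
k_P/k_Q = (1.34×10^10/4.02×10^16)·exp(15.36) = 3.333×10^-7 × 4.694×10^6 = 1.56.

1.56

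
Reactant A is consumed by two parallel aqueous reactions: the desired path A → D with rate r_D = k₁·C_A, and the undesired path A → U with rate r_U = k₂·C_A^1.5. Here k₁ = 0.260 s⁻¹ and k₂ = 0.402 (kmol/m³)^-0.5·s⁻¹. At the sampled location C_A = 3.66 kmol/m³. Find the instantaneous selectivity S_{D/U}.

S_{D/U} = r_D/r_U = (k₁·C_A)/(k₂·C_A^1.5) = (k₁/k₂)·C_A^-0.5.
= (0.260×3.660) / (0.402×3.660^1.5) = 0.9516/2.815 = 0.338.

0.338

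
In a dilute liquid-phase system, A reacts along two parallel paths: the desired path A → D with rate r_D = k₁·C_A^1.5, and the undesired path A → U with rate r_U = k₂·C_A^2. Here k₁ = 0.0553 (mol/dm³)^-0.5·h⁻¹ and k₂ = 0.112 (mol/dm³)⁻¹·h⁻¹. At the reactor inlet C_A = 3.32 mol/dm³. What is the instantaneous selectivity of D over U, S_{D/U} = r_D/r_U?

0.271

S_{D/U} = r_D/r_U = (k₁·C_A^1.5)/(k₂·C_A^2) = (k₁/k₂)·C_A^-0.5.
= (0.0553×3.320^1.5) / (0.112×3.320^2) = 0.3345/1.235 = 0.271.
The undesired path is higher order in A, so low C_A (CSTR or dilute feed) favours D.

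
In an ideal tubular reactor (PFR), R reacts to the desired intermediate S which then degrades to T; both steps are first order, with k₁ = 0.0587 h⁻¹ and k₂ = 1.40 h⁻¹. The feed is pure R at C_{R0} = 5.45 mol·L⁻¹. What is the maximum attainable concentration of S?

0.199 mol·L⁻¹

At the optimum, C_{S,max}/C_{R0} = (k₁/k₂)^[k₂/(k₂−k₁)].
= (0.0587/1.40)^(1.40/(1.40−0.0587)) = (0.04193)^(1.044) = 0.03649.
C_{S,max} = 0.03649×5.45 = 0.199 mol·L⁻¹.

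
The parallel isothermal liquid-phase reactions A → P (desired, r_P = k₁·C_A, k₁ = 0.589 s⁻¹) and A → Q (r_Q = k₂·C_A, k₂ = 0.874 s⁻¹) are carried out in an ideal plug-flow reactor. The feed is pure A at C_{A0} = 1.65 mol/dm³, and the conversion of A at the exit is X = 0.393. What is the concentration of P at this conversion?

C_A = C_{A0}(1−X) = 1.002 mol/dm³.
Both paths are first order in A, so the instantaneous fraction to P is constant: dC_P/d(−C_A) = k₁/(k₁+k₂) = 0.4026.
C_P = 0.4026·(C_{A0}−C_A) = 0.4026×0.6484 = 0.261 mol/dm³.

0.261 mol/dm³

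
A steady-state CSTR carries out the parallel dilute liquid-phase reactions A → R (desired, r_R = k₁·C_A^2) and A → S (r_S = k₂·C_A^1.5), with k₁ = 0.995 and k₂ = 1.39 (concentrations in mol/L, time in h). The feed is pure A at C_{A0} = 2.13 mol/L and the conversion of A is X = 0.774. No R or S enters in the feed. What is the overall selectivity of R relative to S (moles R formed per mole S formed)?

0.497

Exit C_A = C_{A0}(1−X) = 2.13×0.226 = 0.4814 mol/L.
A CSTR operates uniformly at the exit composition, giving r_R = 0.2306 and r_S = 0.4642 (each k·C_A^n at C_A = 0.4814).
Overall selectivity = C_R/C_S = r_Rτ/(r_Sτ) = r_R/r_S = 0.497.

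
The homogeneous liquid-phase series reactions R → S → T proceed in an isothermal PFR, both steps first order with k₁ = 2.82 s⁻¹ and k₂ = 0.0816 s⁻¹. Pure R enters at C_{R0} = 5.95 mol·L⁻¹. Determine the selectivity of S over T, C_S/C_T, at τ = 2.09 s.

Solving the coupled first-order balances gives C_S(τ) = [k₁/(k₂−k₁)]·C_{R0}·(e^(−k₁τ) − e^(−k₂τ)).
e^(−k₁τ) = e^(−2.82×2.09) = e^(−5.894) = 0.002756; e^(−k₂τ) = e^(−0.1705) = 0.8432.
C_S = 2.82×5.95/(0.0816−2.82) × (0.002756−0.8432) = (-6.127)×(-0.8404) = 5.150 mol·L⁻¹.
C_R = C_{R0}e^(−k₁τ) = 0.01640 mol·L⁻¹, so C_T = C_{R0}−C_R−C_S = 0.7839 mol·L⁻¹; C_S/C_T = 6.57.

6.57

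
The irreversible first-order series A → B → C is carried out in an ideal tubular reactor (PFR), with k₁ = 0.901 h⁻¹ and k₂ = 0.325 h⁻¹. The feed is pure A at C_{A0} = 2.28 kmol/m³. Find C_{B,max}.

Evaluating C_B at τ_opt = ln(k₂/k₁)/(k₂−k₁) gives C_{B,max}/C_{A0} = (k₁/k₂)^[k₂/(k₂−k₁)].
= (0.901/0.325)^(0.325/(0.325−0.901)) = (2.772)^(-0.5642) = 0.5625.
C_{B,max} = 0.5625×2.28 = 1.28 kmol/m³.

1.28 kmol/m³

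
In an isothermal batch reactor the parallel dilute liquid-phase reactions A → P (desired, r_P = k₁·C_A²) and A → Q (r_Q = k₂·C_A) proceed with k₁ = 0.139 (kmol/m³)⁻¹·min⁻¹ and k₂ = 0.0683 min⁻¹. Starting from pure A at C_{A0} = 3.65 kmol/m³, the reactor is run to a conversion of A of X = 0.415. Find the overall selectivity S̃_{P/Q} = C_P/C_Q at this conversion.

5.77

C_A = C_{A0}(1−X) = 2.135 kmol/m³.
Along a PFR/batch, dC_Q/dC_A = −r_Q/(r_P+r_Q) = −k₂/(k₂+k₁·C_A).
Integrating from C_{A0} to C_A: C_Q = (0.0683/0.139)·ln[(0.0683+0.139·3.65)/(0.0683+0.139·2.14)] = 0.4914·ln(0.5757/0.3651) = 0.2237 kmol/m³.
Then C_P = (C_{A0}−C_A) − C_Q = 1.515 − 0.2237 = 1.291 kmol/m³.
S̃_{P/Q} = C_P/C_Q = 1.291/0.2237 = 5.77.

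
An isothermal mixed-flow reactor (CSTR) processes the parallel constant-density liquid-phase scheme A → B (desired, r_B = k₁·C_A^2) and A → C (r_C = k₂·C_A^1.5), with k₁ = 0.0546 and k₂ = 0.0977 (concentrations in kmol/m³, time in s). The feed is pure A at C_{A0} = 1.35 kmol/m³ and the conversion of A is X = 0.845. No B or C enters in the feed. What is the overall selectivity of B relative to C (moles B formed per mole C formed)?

Exit C_A = C_{A0}(1−X) = 1.35×0.155 = 0.2093 kmol/m³.
In a CSTR the entire volume is at exit conditions, so r_B = 0.0546×0.2093^2 = 0.002391 and r_C = 0.0977×0.2093^1.5 = 0.009352.
Overall selectivity = C_B/C_C = r_Bτ/(r_Cτ) = r_B/r_C = 0.256.

0.256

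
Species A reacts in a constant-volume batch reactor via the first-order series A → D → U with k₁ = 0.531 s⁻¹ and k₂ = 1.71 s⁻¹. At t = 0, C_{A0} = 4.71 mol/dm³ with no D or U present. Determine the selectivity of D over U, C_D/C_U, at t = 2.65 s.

0.162

The intermediate concentration in a first-order A→B→C sequence is C_D = k₁C_{A0}(e^(−k₁t) − e^(−k₂t))/(k₂−k₁).
e^(−k₁t) = e^(−0.531×2.65) = e^(−1.407) = 0.2448; e^(−k₂t) = e^(−4.531) = 0.01076.
C_D = 0.531×4.71/(1.71−0.531) × (0.2448−0.01076) = 2.121×0.2341 = 0.4965 mol/dm³.
C_A = C_{A0}e^(−k₁t) = 1.153 mol/dm³, so C_U = C_{A0}−C_A−C_D = 3.060 mol/dm³; C_D/C_U = 0.162.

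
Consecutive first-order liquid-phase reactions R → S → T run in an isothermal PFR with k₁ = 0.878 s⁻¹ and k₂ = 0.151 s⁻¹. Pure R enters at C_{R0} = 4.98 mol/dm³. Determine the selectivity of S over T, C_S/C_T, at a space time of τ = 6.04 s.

0.929

For first-order series with pure R initially, C_S(τ) = k₁C_{R0}/(k₂−k₁)·(e^(−k₁τ) − e^(−k₂τ)).
e^(−k₁τ) = e^(−0.878×6.04) = e^(−5.303) = 0.004976; e^(−k₂τ) = e^(−0.9120) = 0.4017.
C_S = 0.878×4.98/(0.151−0.878) × (0.004976−0.4017) = (-6.014)×(-0.3967) = 2.386 mol/dm³.
C_R = C_{R0}e^(−k₁τ) = 0.02478 mol/dm³, so C_T = C_{R0}−C_R−C_S = 2.569 mol/dm³; C_S/C_T = 0.929.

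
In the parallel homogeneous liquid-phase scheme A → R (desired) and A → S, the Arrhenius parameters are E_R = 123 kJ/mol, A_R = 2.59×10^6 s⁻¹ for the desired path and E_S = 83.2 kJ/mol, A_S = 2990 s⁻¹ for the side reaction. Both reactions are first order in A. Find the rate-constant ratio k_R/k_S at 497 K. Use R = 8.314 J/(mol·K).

Since both paths have the same order in A, the concentration cancels and S_{R/S} = k_R/k_S = (A_R/A_S)·exp[(E_S−E_R)/(RT)].
(E_S−E_R)/(RT) = (83.2−123)×10³/(8.314×497) = -39800/4132 = -9.632.
k_R/k_S = (2.59×10^6/2990)·exp(-9.632) = 866.2 × 6.560×10^-5 = 0.0568.

0.0568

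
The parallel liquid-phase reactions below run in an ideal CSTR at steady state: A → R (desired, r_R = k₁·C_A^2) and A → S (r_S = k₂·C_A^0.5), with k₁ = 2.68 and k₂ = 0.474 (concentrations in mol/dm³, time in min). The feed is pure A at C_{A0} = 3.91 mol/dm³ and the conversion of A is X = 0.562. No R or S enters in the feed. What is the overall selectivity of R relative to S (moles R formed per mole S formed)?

Exit C_A = C_{A0}(1−X) = 3.91×0.438 = 1.713 mol/dm³.
In a CSTR the entire volume is at exit conditions, so r_R = 2.68×1.713^2 = 7.860 and r_S = 0.474×1.713^0.5 = 0.6203.
Overall selectivity = C_R/C_S = r_Rτ/(r_Sτ) = r_R/r_S = 12.7.

12.7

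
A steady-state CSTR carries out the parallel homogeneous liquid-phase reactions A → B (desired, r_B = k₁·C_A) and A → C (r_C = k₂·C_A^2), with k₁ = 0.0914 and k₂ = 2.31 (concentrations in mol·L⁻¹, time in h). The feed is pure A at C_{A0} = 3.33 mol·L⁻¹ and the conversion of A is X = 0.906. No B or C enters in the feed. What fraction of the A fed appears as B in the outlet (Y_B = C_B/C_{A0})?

Exit C_A = C_{A0}(1−X) = 3.33×0.0940 = 0.3130 mol·L⁻¹.
In a CSTR the entire volume is at exit conditions, so r_B = 0.0914×0.3130 = 0.02861 and r_C = 2.31×0.3130^2 = 0.2263.
Fraction of consumed A going to B: r_B/(r_B+r_C) = 0.1122.
C_B = 0.1122·C_{A0}·X = 0.1122×3.33×0.906 = 0.339 mol·L⁻¹; Y_B = C_B/C_{A0} = 0.102.

0.102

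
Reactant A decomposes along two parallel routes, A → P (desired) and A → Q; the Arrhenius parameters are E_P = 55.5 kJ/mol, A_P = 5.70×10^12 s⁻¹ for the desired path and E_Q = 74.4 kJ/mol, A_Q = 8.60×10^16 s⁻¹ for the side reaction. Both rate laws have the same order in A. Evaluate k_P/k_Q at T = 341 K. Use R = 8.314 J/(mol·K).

0.0521

Since both paths have the same order in A, the concentration cancels and S_{P/Q} = k_P/k_Q = (A_P/A_Q)·exp[(E_Q−E_P)/(RT)].
(E_Q−E_P)/(RT) = (74.4−55.5)×10³/(8.314×341) = 18900/2835 = 6.666.
k_P/k_Q = (5.70×10^12/8.60×10^16)·exp(6.666) = 6.628×10^-5 × 785.6 = 0.0521.
Since E_P < E_Q, lowering the temperature improves selectivity toward P.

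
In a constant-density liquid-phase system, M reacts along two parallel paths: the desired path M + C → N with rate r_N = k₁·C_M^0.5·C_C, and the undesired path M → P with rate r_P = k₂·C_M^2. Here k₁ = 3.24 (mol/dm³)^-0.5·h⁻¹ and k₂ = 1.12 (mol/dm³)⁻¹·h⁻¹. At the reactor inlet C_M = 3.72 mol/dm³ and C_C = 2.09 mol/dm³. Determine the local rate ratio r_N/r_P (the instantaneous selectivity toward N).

S_{N/P} = r_N/r_P = (k₁·C_M^0.5·C_C)/(k₂·C_M^2) = (k₁/k₂)·C_M^-1.5·C_C.
= (3.24×3.720^0.5×2.090) / (1.12×3.720^2) = 13.06/15.50 = 0.843.
The undesired path is higher order in M, so low C_M (CSTR or dilute feed) favours N.

0.843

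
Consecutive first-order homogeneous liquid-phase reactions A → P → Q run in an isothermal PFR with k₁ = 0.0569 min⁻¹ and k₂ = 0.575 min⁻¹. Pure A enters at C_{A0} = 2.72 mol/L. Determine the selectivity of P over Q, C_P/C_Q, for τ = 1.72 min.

The intermediate concentration in a first-order A→B→C sequence is C_P = k₁C_{A0}(e^(−k₁τ) − e^(−k₂τ))/(k₂−k₁).
e^(−k₁τ) = e^(−0.0569×1.72) = e^(−0.09787) = 0.9068; e^(−k₂τ) = e^(−0.9890) = 0.3719.
C_P = 0.0569×2.72/(0.575−0.0569) × (0.9068−0.3719) = 0.2987×0.5348 = 0.1598 mol/L.
C_A = C_{A0}e^(−k₁τ) = 2.466 mol/L, so C_Q = C_{A0}−C_A−C_P = 0.09383 mol/L; C_P/C_Q = 1.70.

1.70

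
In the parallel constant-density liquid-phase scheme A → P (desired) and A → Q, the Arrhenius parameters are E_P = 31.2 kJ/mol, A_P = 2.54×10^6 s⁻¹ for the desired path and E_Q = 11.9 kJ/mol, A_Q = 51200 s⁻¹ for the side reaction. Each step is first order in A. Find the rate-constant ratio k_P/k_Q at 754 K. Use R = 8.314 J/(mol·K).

2.28

k_P/k_Q = (A_P/A_Q)·exp[−(E_P−E_Q)/(RT)] = (A_P/A_Q)·exp[(E_Q−E_P)/(RT)].
(E_Q−E_P)/(RT) = (11.9−31.2)×10³/(8.314×754) = -19300/6269 = -3.079.
k_P/k_Q = (2.54×10^6/51200)·exp(-3.079) = 49.61 × 0.04602 = 2.28.
Since E_P > E_Q, raising the temperature improves selectivity toward P.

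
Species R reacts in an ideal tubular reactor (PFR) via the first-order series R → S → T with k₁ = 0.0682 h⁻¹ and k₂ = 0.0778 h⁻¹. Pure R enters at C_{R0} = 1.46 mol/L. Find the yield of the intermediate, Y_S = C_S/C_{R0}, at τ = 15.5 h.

0.341

The intermediate concentration in a first-order A→B→C sequence is C_S = k₁C_{R0}(e^(−k₁τ) − e^(−k₂τ))/(k₂−k₁).
e^(−k₁τ) = e^(−0.0682×15.5) = e^(−1.057) = 0.3475; e^(−k₂τ) = e^(−1.206) = 0.2994.
C_S = 0.0682×1.46/(0.0778−0.0682) × (0.3475−0.2994) = 10.37×0.04804 = 0.4983 mol/L.
Y_S = C_S/C_{R0} = 0.4983/1.46 = 0.341.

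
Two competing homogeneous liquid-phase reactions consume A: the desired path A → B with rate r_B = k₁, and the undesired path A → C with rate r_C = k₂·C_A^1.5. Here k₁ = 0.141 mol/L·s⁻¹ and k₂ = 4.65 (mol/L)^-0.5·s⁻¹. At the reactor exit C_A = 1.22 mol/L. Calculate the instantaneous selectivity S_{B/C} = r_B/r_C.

0.0225

S_{B/C} = r_B/r_C = (k₁)/(k₂·C_A^1.5) = (k₁/k₂)·C_A^-1.5.
= (0.141) / (4.65×1.220^1.5) = 0.1410/6.266 = 0.0225.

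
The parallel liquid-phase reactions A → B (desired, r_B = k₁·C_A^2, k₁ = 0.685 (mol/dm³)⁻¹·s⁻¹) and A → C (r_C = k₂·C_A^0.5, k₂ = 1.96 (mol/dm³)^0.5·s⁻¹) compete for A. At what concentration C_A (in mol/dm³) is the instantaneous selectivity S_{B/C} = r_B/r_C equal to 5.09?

S_{B/C} = (k₁/k₂)·C_A^1.5 ⇒ C_A = (S·k₂/k₁)^(1/1.5).
= (5.09×1.96/0.685)^(0.6667) = (14.56)^(0.6667) = 5.96 mol/dm³.

5.96 mol/dm³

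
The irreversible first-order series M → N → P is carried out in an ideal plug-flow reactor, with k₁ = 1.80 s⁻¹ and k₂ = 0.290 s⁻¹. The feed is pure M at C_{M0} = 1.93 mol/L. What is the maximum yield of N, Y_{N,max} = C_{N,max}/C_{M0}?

0.704

For a first-order series the maximum intermediate yield is C_{N,max}/C_{M0} = (k₁/k₂)^[k₂/(k₂−k₁)].
= (1.80/0.290)^(0.290/(0.290−1.80)) = (6.207)^(-0.1921) = 0.7042.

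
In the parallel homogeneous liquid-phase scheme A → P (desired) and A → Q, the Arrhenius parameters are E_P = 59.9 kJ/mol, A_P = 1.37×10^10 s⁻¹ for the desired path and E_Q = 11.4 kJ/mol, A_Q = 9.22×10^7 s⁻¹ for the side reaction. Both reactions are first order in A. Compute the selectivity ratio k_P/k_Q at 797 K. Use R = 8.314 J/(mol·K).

0.0985

k_P/k_Q = (A_P/A_Q)·exp[−(E_P−E_Q)/(RT)] = (A_P/A_Q)·exp[(E_Q−E_P)/(RT)].
(E_Q−E_P)/(RT) = (11.4−59.9)×10³/(8.314×797) = -48500/6626 = -7.319.
k_P/k_Q = (1.37×10^10/9.22×10^7)·exp(-7.319) = 148.6 × 6.626×10^-4 = 0.0985.
Since E_P > E_Q, raising the temperature improves selectivity toward P.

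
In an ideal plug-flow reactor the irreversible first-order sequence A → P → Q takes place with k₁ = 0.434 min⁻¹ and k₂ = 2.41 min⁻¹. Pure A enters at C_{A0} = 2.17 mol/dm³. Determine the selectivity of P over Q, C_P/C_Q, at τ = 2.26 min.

The intermediate concentration in a first-order A→B→C sequence is C_P = k₁C_{A0}(e^(−k₁τ) − e^(−k₂τ))/(k₂−k₁).
e^(−k₁τ) = e^(−0.434×2.26) = e^(−0.9808) = 0.3750; e^(−k₂τ) = e^(−5.447) = 0.004311.
C_P = 0.434×2.17/(2.41−0.434) × (0.3750−0.004311) = 0.4766×0.3707 = 0.1767 mol/dm³.
C_A = C_{A0}e^(−k₁τ) = 0.8137 mol/dm³, so C_Q = C_{A0}−C_A−C_P = 1.180 mol/dm³; C_P/C_Q = 0.150.

0.150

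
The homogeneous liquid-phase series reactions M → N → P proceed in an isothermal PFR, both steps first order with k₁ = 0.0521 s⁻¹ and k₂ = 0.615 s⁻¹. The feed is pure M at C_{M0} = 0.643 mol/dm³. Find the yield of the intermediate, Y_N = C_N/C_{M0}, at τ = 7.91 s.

For first-order series with pure M initially, C_N(τ) = k₁C_{M0}/(k₂−k₁)·(e^(−k₁τ) − e^(−k₂τ)).
e^(−k₁τ) = e^(−0.0521×7.91) = e^(−0.4121) = 0.6623; e^(−k₂τ) = e^(−4.865) = 0.007715.
C_N = 0.0521×0.643/(0.615−0.0521) × (0.6623−0.007715) = 0.05951×0.6545 = 0.03895 mol/dm³.
Y_N = C_N/C_{M0} = 0.03895/0.643 = 0.0606.

0.0606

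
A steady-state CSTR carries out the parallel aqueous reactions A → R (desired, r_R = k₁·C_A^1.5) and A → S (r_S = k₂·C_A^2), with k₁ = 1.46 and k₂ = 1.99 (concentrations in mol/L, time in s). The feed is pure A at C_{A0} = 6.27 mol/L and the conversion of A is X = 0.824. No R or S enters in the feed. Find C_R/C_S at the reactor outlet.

Exit C_A = C_{A0}(1−X) = 6.27×0.176 = 1.104 mol/L.
In a CSTR the entire volume is at exit conditions, so r_R = 1.46×1.104^1.5 = 1.692 and r_S = 1.99×1.104^2 = 2.423.
Overall selectivity = C_R/C_S = r_Rτ/(r_Sτ) = r_R/r_S = 0.698.

0.698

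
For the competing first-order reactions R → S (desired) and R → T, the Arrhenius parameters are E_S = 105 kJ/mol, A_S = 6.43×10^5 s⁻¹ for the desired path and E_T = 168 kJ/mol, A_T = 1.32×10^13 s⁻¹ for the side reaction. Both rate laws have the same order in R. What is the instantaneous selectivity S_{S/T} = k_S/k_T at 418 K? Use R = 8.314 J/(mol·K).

3.64

With equal orders, S_{S/T} = k_S/k_T = (A_S/A_T)·exp[(E_T−E_S)/(RT)].
(E_T−E_S)/(RT) = (168−105)×10³/(8.314×418) = 63000/3475 = 18.13.
k_S/k_T = (6.43×10^5/1.32×10^13)·exp(18.13) = 4.871×10^-8 × 7.464×10^7 = 3.64.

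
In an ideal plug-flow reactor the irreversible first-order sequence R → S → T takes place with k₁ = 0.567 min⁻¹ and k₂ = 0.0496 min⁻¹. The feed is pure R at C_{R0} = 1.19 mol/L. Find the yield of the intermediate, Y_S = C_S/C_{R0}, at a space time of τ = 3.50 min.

0.771

The intermediate concentration in a first-order A→B→C sequence is C_S = k₁C_{R0}(e^(−k₁τ) − e^(−k₂τ))/(k₂−k₁).
e^(−k₁τ) = e^(−0.567×3.50) = e^(−1.984) = 0.1374; e^(−k₂τ) = e^(−0.1736) = 0.8406.
C_S = 0.567×1.19/(0.0496−0.567) × (0.1374−0.8406) = (-1.304)×(-0.7032) = 0.9170 mol/L.
Y_S = C_S/C_{R0} = 0.9170/1.19 = 0.771.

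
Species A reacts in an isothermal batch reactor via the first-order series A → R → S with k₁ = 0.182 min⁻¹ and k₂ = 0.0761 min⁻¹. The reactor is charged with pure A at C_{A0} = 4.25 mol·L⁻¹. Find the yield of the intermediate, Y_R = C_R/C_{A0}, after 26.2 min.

0.219

The intermediate concentration in a first-order A→B→C sequence is C_R = k₁C_{A0}(e^(−k₁t) − e^(−k₂t))/(k₂−k₁).
e^(−k₁t) = e^(−0.182×26.2) = e^(−4.768) = 0.008494; e^(−k₂t) = e^(−1.994) = 0.1362.
C_R = 0.182×4.25/(0.0761−0.182) × (0.008494−0.1362) = (-7.304)×(-0.1277) = 0.9326 mol·L⁻¹.
Y_R = C_R/C_{A0} = 0.9326/4.25 = 0.219.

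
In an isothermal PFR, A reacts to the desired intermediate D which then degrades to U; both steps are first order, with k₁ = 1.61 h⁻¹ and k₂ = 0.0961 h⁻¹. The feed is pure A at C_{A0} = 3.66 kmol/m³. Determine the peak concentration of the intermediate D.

Evaluating C_D at τ_opt = ln(k₂/k₁)/(k₂−k₁) gives C_{D,max}/C_{A0} = (k₁/k₂)^[k₂/(k₂−k₁)].
= (1.61/0.0961)^(0.0961/(0.0961−1.61)) = (16.75)^(-0.06348) = 0.8362.
C_{D,max} = 0.8362×3.66 = 3.06 kmol/m³.

3.06 kmol/m³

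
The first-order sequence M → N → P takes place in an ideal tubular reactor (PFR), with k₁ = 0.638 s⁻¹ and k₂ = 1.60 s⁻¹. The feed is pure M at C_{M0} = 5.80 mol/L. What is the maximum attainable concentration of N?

For a first-order series the maximum intermediate yield is C_{N,max}/C_{M0} = (k₁/k₂)^[k₂/(k₂−k₁)].
= (0.638/1.60)^(1.60/(1.60−0.638)) = (0.3987)^(1.663) = 0.2167.
C_{N,max} = 0.2167×5.80 = 1.26 mol/L.

1.26 mol/L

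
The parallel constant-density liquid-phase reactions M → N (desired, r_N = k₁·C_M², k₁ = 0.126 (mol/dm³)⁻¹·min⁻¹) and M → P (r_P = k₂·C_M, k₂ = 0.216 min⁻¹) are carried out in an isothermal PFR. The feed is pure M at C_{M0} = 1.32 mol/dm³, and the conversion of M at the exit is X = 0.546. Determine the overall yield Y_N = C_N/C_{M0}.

C_M = C_{M0}(1−X) = 0.5993 mol/dm³.
Along a PFR/batch, dC_P/dC_M = −r_P/(r_N+r_P) = −k₂/(k₂+k₁·C_M).
Integrating from C_{M0} to C_M: C_P = (0.216/0.126)·ln[(0.216+0.126·1.32)/(0.216+0.126·0.599)] = 1.714·ln(0.3823/0.2915) = 0.4649 mol/dm³.
Then C_N = (C_{M0}−C_M) − C_P = 0.7207 − 0.4649 = 0.2558 mol/dm³.
Y_N = C_N/C_{M0} = 0.2558/1.32 = 0.194.

0.194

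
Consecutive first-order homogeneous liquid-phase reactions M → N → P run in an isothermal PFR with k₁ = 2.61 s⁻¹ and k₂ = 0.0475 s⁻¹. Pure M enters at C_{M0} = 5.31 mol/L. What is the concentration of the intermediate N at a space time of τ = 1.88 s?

4.91 mol/L

The intermediate concentration in a first-order A→B→C sequence is C_N = k₁C_{M0}(e^(−k₁τ) − e^(−k₂τ))/(k₂−k₁).
e^(−k₁τ) = e^(−2.61×1.88) = e^(−4.907) = 0.007396; e^(−k₂τ) = e^(−0.08930) = 0.9146.
C_N = 2.61×5.31/(0.0475−2.61) × (0.007396−0.9146) = (-5.408)×(-0.9072) = 4.906 mol/L.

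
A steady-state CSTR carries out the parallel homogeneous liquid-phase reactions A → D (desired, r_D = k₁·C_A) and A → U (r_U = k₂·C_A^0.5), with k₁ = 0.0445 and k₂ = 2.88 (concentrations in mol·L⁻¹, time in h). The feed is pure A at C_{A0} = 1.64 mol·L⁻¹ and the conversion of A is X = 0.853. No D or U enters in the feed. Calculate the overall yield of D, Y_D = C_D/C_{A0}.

0.00642

Exit C_A = C_{A0}(1−X) = 1.64×0.147 = 0.2411 mol·L⁻¹.
A CSTR operates uniformly at the exit composition, giving r_D = 0.01073 and r_U = 1.414 (each k·C_A^n at C_A = 0.2411).
Fraction of consumed A going to D: r_D/(r_D+r_U) = 0.007529.
C_D = 0.007529·C_{A0}·X = 0.007529×1.64×0.853 = 0.0105 mol·L⁻¹; Y_D = C_D/C_{A0} = 0.00642.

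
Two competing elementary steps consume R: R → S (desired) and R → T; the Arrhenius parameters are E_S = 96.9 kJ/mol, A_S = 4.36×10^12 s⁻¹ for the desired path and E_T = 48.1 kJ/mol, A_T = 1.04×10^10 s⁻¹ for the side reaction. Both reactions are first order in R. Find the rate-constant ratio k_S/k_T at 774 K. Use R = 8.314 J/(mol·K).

Since both paths have the same order in R, the concentration cancels and S_{S/T} = k_S/k_T = (A_S/A_T)·exp[(E_T−E_S)/(RT)].
(E_T−E_S)/(RT) = (48.1−96.9)×10³/(8.314×774) = -48800/6435 = -7.583.
k_S/k_T = (4.36×10^12/1.04×10^10)·exp(-7.583) = 419.2 × 5.088×10^-4 = 0.213.
Since E_S > E_T, raising the temperature improves selectivity toward S.

0.213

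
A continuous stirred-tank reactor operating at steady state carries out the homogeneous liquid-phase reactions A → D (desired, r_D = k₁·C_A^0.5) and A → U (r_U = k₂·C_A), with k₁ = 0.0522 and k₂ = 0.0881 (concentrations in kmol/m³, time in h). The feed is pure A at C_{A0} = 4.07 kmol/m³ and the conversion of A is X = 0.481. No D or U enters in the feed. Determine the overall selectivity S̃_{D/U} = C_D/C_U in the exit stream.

0.408

Exit C_A = C_{A0}(1−X) = 4.07×0.519 = 2.112 kmol/m³.
In a CSTR the entire volume is at exit conditions, so r_D = 0.0522×2.112^0.5 = 0.07587 and r_U = 0.0881×2.112 = 0.1861.
Overall selectivity = C_D/C_U = r_Dτ/(r_Uτ) = r_D/r_U = 0.408.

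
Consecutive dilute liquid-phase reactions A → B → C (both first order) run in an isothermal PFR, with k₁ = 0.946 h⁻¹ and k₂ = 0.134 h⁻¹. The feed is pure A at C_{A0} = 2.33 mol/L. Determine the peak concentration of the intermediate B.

At the optimum, C_{B,max}/C_{A0} = (k₁/k₂)^[k₂/(k₂−k₁)].
= (0.946/0.134)^(0.134/(0.134−0.946)) = (7.060)^(-0.1650) = 0.7243.
C_{B,max} = 0.7243×2.33 = 1.69 mol/L.

1.69 mol/L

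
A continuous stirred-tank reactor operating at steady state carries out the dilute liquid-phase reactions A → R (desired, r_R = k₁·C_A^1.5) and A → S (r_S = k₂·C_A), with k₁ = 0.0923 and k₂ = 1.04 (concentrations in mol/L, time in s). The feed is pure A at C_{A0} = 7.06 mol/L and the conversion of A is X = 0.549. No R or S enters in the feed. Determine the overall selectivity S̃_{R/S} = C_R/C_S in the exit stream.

Exit C_A = C_{A0}(1−X) = 7.06×0.451 = 3.184 mol/L.
A CSTR operates uniformly at the exit composition, giving r_R = 0.5244 and r_S = 3.311 (each k·C_A^n at C_A = 3.184).
Overall selectivity = C_R/C_S = r_Rτ/(r_Sτ) = r_R/r_S = 0.158.

0.158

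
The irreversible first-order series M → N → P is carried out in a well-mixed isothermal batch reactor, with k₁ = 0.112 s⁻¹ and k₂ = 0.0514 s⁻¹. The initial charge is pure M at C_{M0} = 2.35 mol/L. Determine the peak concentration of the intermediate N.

For a first-order series the maximum intermediate yield is C_{N,max}/C_{M0} = (k₁/k₂)^[k₂/(k₂−k₁)].
= (0.112/0.0514)^(0.0514/(0.0514−0.112)) = (2.179)^(-0.8482) = 0.5165.
C_{N,max} = 0.5165×2.35 = 1.21 mol/L.

1.21 mol/L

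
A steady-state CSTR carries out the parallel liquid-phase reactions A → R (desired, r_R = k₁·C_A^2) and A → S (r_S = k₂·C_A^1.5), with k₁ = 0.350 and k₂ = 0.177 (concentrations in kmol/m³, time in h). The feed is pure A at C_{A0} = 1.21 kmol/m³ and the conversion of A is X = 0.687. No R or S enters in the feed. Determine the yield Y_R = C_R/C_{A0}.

0.377

Exit C_A = C_{A0}(1−X) = 1.21×0.313 = 0.3787 kmol/m³.
In a CSTR the entire volume is at exit conditions, so r_R = 0.350×0.3787^2 = 0.05020 and r_S = 0.177×0.3787^1.5 = 0.04125.
Fraction of consumed A going to R: r_R/(r_R+r_S) = 0.5489.
C_R = 0.5489·C_{A0}·X = 0.5489×1.21×0.687 = 0.456 kmol/m³; Y_R = C_R/C_{A0} = 0.377.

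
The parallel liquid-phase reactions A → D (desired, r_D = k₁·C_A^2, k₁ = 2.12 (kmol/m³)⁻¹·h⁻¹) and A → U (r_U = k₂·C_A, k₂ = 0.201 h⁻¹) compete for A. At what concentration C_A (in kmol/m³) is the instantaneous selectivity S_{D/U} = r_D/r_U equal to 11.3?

S_{D/U} = (k₁/k₂)·C_A ⇒ C_A = S·k₂/k₁.
= 11.3×0.201/2.12 = 1.07 kmol/m³.

1.07 kmol/m³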